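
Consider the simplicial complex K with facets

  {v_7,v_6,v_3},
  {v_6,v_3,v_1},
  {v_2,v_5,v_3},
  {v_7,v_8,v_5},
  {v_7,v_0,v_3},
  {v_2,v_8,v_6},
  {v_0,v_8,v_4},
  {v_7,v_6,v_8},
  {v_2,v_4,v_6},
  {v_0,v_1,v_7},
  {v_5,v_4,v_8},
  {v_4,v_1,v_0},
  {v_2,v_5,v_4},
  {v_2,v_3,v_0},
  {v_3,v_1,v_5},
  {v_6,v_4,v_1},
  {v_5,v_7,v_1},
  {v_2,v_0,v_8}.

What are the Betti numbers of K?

b_0 = 1, b_1 = 1, b_2 = 0.

Take the total order v_0 < v_1 < v_2 < v_3 < v_4 < v_5 < v_6 < v_7 < v_8 on the vertex set. Then K (dimension 2) consists of the simplices:

  0-simplices (9): [v_0], [v_1], [v_2], [v_3], [v_4], [v_5], [v_6], [v_7], [v_8]
  1-simplices (27): (27 of them)
  2-simplices (18): (18 of them)

Hence C_0 ≅ Z^9, C_1 ≅ Z^27, C_2 ≅ Z^18.

The boundary map ∂_1: C_1 → C_0 maps an edge to its endpoints' difference, ∂[p,q] = q − p.
The resulting 9×27 matrix has rank 8, and its Smith normal form has invariant factors (1,1,1,1,1,1,1,1).

The boundary map ∂_2: C_2 → C_1 sends each 2-simplex [p,q,r] to [q,r] − [p,r] + [p,q]. For instance
  ∂[v_1,v_5,v_7] = [v_5,v_7] − [v_1,v_7] + [v_1,v_5],
  ∂[v_0,v_1,v_7] = [v_1,v_7] − [v_0,v_7] + [v_0,v_1].
As a 27×18 matrix over Z this has rank 18, with invariant factors (1,1,1,1,1,1,1,1,1,1,1,1,1,1,1,1,1,2).

Now H_k = ker ∂_k / im ∂_{k+1}, so:

  H_0: rank C_0 − rank ∂_1 = 9 − 8 = 1, and the invariant factors of ∂_1 are all 1, so H_0 = Z.
  H_1: rank ker ∂_1 − rank ∂_2 = (27 − 8) − 18 = 1, and ∂_2 has invariant factor 2 > 1, so H_1 = Z ⊕ Z/2.
  H_2: rank ker ∂_2 − rank ∂_3 = (18 − 18) − 0 = 0, and there is no ∂_3, so H_2 = 0.

Hence the Betti numbers are b_0 = 1, b_1 = 1, b_2 = 0.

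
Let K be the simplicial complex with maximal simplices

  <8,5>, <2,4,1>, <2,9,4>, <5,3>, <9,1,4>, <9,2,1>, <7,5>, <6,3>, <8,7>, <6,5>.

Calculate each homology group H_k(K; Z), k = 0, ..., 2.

Take the total order 1 < 2 < 3 < 4 < 5 < 6 < 7 < 8 < 9 on the vertex set. Then K (dimension 2) consists of the simplices:

  0-simplices (9): [1], [2], [3], [4], [5], [6], [7], [8], [9]
  1-simplices (12): [1,2], [1,4], [1,9], [2,4], [2,9], [3,5], [3,6], [4,9], [5,6], [5,7], [5,8], [7,8]
  2-simplices (4): [1,2,4], [1,2,9], [1,4,9], [2,4,9]

Hence C_0 ≅ Z^9, C_1 ≅ Z^12, C_2 ≅ Z^4.

Boundary ∂_1: C_1 → C_0 maps an edge to its endpoints' difference, ∂[p,q] = q − p. For instance
  ∂[5,8] = [8] − [5].
The 9×12 boundary matrix has rank 7 and Smith normal form diag(1,1,1,1,1,1,1).

The boundary map ∂_2: C_2 → C_1 maps a triangle to the signed sum of its edges. For instance
  ∂[1,4,9] = [4,9] − [1,9] + [1,4],
  ∂[1,2,4] = [2,4] − [1,4] + [1,2].
The resulting 12×4 matrix has rank 3, and its Smith normal form has invariant factors (1,1,1).

Computing H_k = (kernel of ∂_k) / (image of ∂_{k+1}):

  H_0: rank C_0 − rank ∂_1 = 9 − 7 = 2, and the invariant factors of ∂_1 are all 1, so H_0 ≅ Z^2.
  H_1: rank ker ∂_1 − rank ∂_2 = (12 − 7) − 3 = 2, and the invariant factors of ∂_2 are all 1, so H_1 ≅ Z^2.
  H_2: rank ker ∂_2 − rank ∂_3 = (4 − 3) − 0 = 1, and there is no ∂_3, so H_2 ≅ Z.

(K is a triangulation of the disjoint union of a wedge of 2 circles and the 2-sphere S^2.)

H_0 ≅ Z^2,  H_1 ≅ Z^2,  H_2 ≅ Z.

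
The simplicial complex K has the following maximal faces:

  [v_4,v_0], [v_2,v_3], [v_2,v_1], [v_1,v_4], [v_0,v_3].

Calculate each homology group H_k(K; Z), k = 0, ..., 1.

H_0 = Z,  H_1 = Z.

K has 5 vertices, 5 edges.
rank ∂_0 = 0, rank ∂_1 = 4 ⇒ b_0 = 5 − 0 − 4 = 1; all invariant factors of ∂_1 are 1 so no torsion. So H_0 ≅ Z.
rank ∂_1 = 4, rank ∂_2 = 0 ⇒ b_1 = 5 − 4 − 0 = 1. So H_1 ≅ Z.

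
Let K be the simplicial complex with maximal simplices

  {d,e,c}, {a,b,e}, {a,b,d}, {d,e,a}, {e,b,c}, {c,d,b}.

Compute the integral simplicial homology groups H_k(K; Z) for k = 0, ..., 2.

H_0 = Z,  H_1 = 0,  H_2 = Z.

Order the vertices as a < b < c < d < e. Listing each simplex with vertices in this order, K has dimension 2 with simplices:

  0-simplices (5): a, b, c, d, e
  1-simplices (9): ab, ad, ae, bc, bd, be, cd, ce, de
  2-simplices (6): abd, abe, ade, bcd, bce, cde

so the chain groups are C_0 ≅ Z^5, C_1 ≅ Z^9, C_2 ≅ Z^6.

The boundary map ∂_1: C_1 → C_0 maps an edge to its endpoints' difference, ∂[p,q] = q − p.
As a 5×9 matrix over Z this has rank 4, with invariant factors (1,1,1,1).

Boundary ∂_2: C_2 → C_1 maps a triangle to the signed sum of its edges. For instance
  ∂bcd = cd − bd + bc,
  ∂ade = de − ae + ad.
This gives a 9×6 integer matrix of rank 5; reducing to Smith normal form yields diagonal entries (1,1,1,1,1).

Now H_k = ker ∂_k / im ∂_{k+1}, so:

  H_0: rank C_0 − rank ∂_1 = 5 − 4 = 1, and the invariant factors of ∂_1 are all 1, so H_0 = Z.
  H_1: rank ker ∂_1 − rank ∂_2 = (9 − 4) − 5 = 0, and the invariant factors of ∂_2 are all 1, so H_1 = 0.
  H_2: rank ker ∂_2 − rank ∂_3 = (6 − 5) − 0 = 1, and there is no ∂_3, so H_2 = Z.

As a check, the Euler characteristic is 5 − 9 + 6 = 2, which agrees with 1 − 0 + 1 = 2.
(K is a triangulation of the 2-sphere S^2.)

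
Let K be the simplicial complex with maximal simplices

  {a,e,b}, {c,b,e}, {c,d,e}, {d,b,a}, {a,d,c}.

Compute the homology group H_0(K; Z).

We work with the vertex ordering a < b < c < d < e. The simplices of K, each written with vertices in increasing order, are:

  0-simplices (5): a, b, c, d, e
  1-simplices (10): ab, ac, ad, ae, bc, bd, be, cd, ce, de
  2-simplices (5): abd, abe, acd, bce, cde

Hence C_0 ≅ Z^5, C_1 ≅ Z^10, C_2 ≅ Z^5.

The boundary map ∂_1: C_1 → C_0 is given by ∂[p,q] = [q] − [p].
The 5×10 boundary matrix has rank 4 and Smith normal form diag(1,1,1,1).

The boundary map ∂_2: C_2 → C_1 maps a triangle to the signed sum of its edges. For instance
  ∂acd = cd − ad + ac,
  ∂abd = bd − ad + ab.
The 10×5 boundary matrix has rank 5 and Smith normal form diag(1,1,1,1,1).

Computing H_k = (kernel of ∂_k) / (image of ∂_{k+1}):

  H_0: rank C_0 − rank ∂_1 = 5 − 4 = 1, and the invariant factors of ∂_1 are all 1, so H_0 = Z.

(K is a triangulation of the Möbius band.)

H_0 ≅ Z.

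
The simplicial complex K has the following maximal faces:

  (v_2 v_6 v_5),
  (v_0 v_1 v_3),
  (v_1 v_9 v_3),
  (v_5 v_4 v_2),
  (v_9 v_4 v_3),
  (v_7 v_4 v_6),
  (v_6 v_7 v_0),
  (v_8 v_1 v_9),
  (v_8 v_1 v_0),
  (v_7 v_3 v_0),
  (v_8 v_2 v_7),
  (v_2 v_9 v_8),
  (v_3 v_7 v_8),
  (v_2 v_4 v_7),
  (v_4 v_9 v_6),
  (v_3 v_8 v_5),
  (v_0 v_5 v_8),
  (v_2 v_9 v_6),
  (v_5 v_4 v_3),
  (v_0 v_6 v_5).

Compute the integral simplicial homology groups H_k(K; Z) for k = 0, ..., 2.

H_0 = Z,  H_1 = Z × Z/2,  H_2 = 0.

Fix the vertex order v_0 < v_1 < v_2 < v_3 < v_4 < v_5 < v_6 < v_7 < v_8 < v_9 and write every simplex with vertices in increasing order. Then dim K = 2 and the simplices of K are:

  0-simplices (10): [v_0], [v_1], [v_2], [v_3], [v_4], [v_5], [v_6], [v_7], [v_8], [v_9]
  1-simplices (30): (30 of them)
  2-simplices (20): (20 of them)

Hence C_0 ≅ Z^10, C_1 ≅ Z^30, C_2 ≅ Z^20.

Boundary ∂_1: C_1 → C_0 is given by ∂[p,q] = [q] − [p]. For instance
  ∂[v_3,v_4] = [v_4] − [v_3].
This gives a 10×30 integer matrix of rank 9; reducing to Smith normal form yields diagonal entries (1,1,1,1,1,1,1,1,1).

Boundary ∂_2: C_2 → C_1 maps a triangle to the signed sum of its edges. For instance
  ∂[v_3,v_7,v_8] = [v_7,v_8] − [v_3,v_8] + [v_3,v_7],
  ∂[v_0,v_3,v_7] = [v_3,v_7] − [v_0,v_7] + [v_0,v_3].
This gives a 30×20 integer matrix of rank 20; reducing to Smith normal form yields diagonal entries (1,1,1,1,1,1,1,1,1,1,1,1,1,1,1,1,1,1,1,2).

From H_k ≅ ker(∂_k) / im(∂_{k+1}) we obtain:

  H_0: rank C_0 − rank ∂_1 = 10 − 9 = 1, and the invariant factors of ∂_1 are all 1, so H_0 = Z.
  H_1: rank ker ∂_1 − rank ∂_2 = (30 − 9) − 20 = 1, and ∂_2 has invariant factor 2 > 1, so H_1 = Z × Z/2.
  H_2: rank ker ∂_2 − rank ∂_3 = (20 − 20) − 0 = 0, and there is no ∂_3, so H_2 = 0.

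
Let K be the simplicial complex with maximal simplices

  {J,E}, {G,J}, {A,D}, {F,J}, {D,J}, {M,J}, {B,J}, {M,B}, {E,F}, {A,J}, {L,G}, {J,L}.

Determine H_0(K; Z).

H_0 = Z.

Fix the vertex order A < B < D < E < F < G < J < L < M and write every simplex with vertices in increasing order. Then dim K = 1 and the simplices of K are:

  0-simplices (9): A, B, D, E, F, G, J, L, M
  1-simplices (12): AD, AJ, BJ, BM, DJ, EF, EJ, FJ, GJ, GL, JL, JM

so the chain groups are C_0 ≅ Z^9, C_1 ≅ Z^12.

The boundary map ∂_1: C_1 → C_0 maps an edge to its endpoints' difference, ∂[p,q] = q − p. For instance
  ∂AJ = J − A.
The resulting 9×12 matrix has rank 8, and its Smith normal form has invariant factors (1,1,1,1,1,1,1,1).

From H_k ≅ ker(∂_k) / im(∂_{k+1}) we obtain:

  H_0: rank C_0 − rank ∂_1 = 9 − 8 = 1, and the invariant factors of ∂_1 are all 1, so H_0 = Z.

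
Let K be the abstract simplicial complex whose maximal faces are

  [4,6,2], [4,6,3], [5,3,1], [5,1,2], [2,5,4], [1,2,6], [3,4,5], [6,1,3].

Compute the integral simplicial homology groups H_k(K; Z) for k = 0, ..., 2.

Fix the vertex order 1 < 2 < 3 < 4 < 5 < 6 and write every simplex with vertices in increasing order. Then dim K = 2 and the simplices of K are:

  0-simplices (6): [1], [2], [3], [4], [5], [6]
  1-simplices (12): [1,2], [1,3], [1,5], [1,6], [2,4], [2,5], [2,6], [3,4], [3,5], [3,6], [4,5], [4,6]
  2-simplices (8): [1,2,5], [1,2,6], [1,3,5], [1,3,6], [2,4,5], [2,4,6], [3,4,5], [3,4,6]

giving chain groups C_0 ≅ Z^6, C_1 ≅ Z^12, C_2 ≅ Z^8.

The boundary map ∂_1: C_1 → C_0 is given by ∂[p,q] = [q] − [p]. For instance
  ∂[4,6] = [6] − [4].
The resulting 6×12 matrix has rank 5, and its Smith normal form has invariant factors (1,1,1,1,1).

The boundary map ∂_2: C_2 → C_1 sends each 2-simplex [p,q,r] to [q,r] − [p,r] + [p,q]. For instance
  ∂[1,2,6] = [2,6] − [1,6] + [1,2],
  ∂[1,3,6] = [3,6] − [1,6] + [1,3].
The resulting 12×8 matrix has rank 7, and its Smith normal form has invariant factors (1,1,1,1,1,1,1).

Reading off H_k = ker ∂_k / im ∂_{k+1}:

  H_0: rank C_0 − rank ∂_1 = 6 − 5 = 1, and the invariant factors of ∂_1 are all 1, so H_0 = Z.
  H_1: rank ker ∂_1 − rank ∂_2 = (12 − 5) − 7 = 0, and the invariant factors of ∂_2 are all 1, so H_1 = 0.
  H_2: rank ker ∂_2 − rank ∂_3 = (8 − 7) − 0 = 1, and there is no ∂_3, so H_2 = Z.

As a check, the Euler characteristic is 6 − 12 + 8 = 2, which agrees with 1 − 0 + 1 = 2.

H_0 ≅ Z,  H_1 = 0,  H_2 ≅ Z.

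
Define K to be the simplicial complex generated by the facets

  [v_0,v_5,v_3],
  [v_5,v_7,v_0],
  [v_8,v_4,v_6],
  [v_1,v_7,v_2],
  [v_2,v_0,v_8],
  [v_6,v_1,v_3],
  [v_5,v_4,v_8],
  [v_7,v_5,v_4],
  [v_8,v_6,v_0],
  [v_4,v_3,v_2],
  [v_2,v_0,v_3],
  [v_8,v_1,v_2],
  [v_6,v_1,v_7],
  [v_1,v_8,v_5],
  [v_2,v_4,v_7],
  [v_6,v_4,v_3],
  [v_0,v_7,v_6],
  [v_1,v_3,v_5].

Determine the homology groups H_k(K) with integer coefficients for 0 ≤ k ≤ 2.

Order the vertices as v_0 < v_1 < v_2 < v_3 < v_4 < v_5 < v_6 < v_7 < v_8. Listing each simplex with vertices in this order, K has dimension 2 with simplices:

  0-simplices (9): [v_0], [v_1], [v_2], [v_3], [v_4], [v_5], [v_6], [v_7], [v_8]
  1-simplices (27): (27 of them)
  2-simplices (18): (18 of them)

giving chain groups C_0 ≅ Z^9, C_1 ≅ Z^27, C_2 ≅ Z^18.

Boundary ∂_1: C_1 → C_0 sends each edge [p,q] (with p < q) to q − p. For instance
  ∂[v_4,v_8] = [v_8] − [v_4].
The 9×27 boundary matrix has rank 8 and Smith normal form diag(1,1,1,1,1,1,1,1).

∂_2: C_2 → C_1 acts by ∂[p,q,r] = [q,r] − [p,r] + [p,q]. For instance
  ∂[v_0,v_6,v_7] = [v_6,v_7] − [v_0,v_7] + [v_0,v_6],
  ∂[v_0,v_5,v_7] = [v_5,v_7] − [v_0,v_7] + [v_0,v_5].
This gives a 27×18 integer matrix of rank 17; reducing to Smith normal form yields diagonal entries (1,1,1,1,1,1,1,1,1,1,1,1,1,1,1,1,1).

From H_k ≅ ker(∂_k) / im(∂_{k+1}) we obtain:

  H_0: rank C_0 − rank ∂_1 = 9 − 8 = 1, and the invariant factors of ∂_1 are all 1, so H_0 ≅ Z.
  H_1: rank ker ∂_1 − rank ∂_2 = (27 − 8) − 17 = 2, and the invariant factors of ∂_2 are all 1, so H_1 ≅ Z^2.
  H_2: rank ker ∂_2 − rank ∂_3 = (18 − 17) − 0 = 1, and there is no ∂_3, so H_2 ≅ Z.

As a check, the Euler characteristic is 9 − 27 + 18 = 0, which agrees with 1 − 2 + 1 = 0.

H_0 ≅ Z,  H_1 ≅ Z^2,  H_2 ≅ Z.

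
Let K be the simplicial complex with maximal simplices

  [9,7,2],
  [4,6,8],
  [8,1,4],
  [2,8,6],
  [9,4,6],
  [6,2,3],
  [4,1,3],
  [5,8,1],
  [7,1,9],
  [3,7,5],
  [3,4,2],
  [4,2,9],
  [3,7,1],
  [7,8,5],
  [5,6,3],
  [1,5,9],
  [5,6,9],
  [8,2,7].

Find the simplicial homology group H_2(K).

Order the vertices as 1 < 2 < 3 < 4 < 5 < 6 < 7 < 8 < 9. Listing each simplex with vertices in this order, K has dimension 2 with simplices:

  0-simplices (9): [1], [2], [3], [4], [5], [6], [7], [8], [9]
  1-simplices (27): (27 of them)
  2-simplices (18): [1,3,4], [1,3,7], [1,4,8], [1,5,8], [1,5,9], [1,7,9], [2,3,4], [2,3,6], [2,4,9], [2,6,8], [2,7,8], [2,7,9], [3,5,6], [3,5,7], [4,6,8], [4,6,9], [5,6,9], [5,7,8]

Hence C_0 ≅ Z^9, C_1 ≅ Z^27, C_2 ≅ Z^18.

Boundary ∂_1: C_1 → C_0 maps an edge to its endpoints' difference, ∂[p,q] = q − p. For instance
  ∂[1,8] = [8] − [1].
As a 9×27 matrix over Z this has rank 8, with invariant factors (1,1,1,1,1,1,1,1).

The boundary map ∂_2: C_2 → C_1 sends each 2-simplex [p,q,r] to [q,r] − [p,r] + [p,q]. For instance
  ∂[1,3,7] = [3,7] − [1,7] + [1,3],
  ∂[2,3,4] = [3,4] − [2,4] + [2,3].
As a 27×18 matrix over Z this has rank 18, with invariant factors (1,1,1,1,1,1,1,1,1,1,1,1,1,1,1,1,1,2).

From H_k ≅ ker(∂_k) / im(∂_{k+1}) we obtain:

  H_2: rank ker ∂_2 − rank ∂_3 = (18 − 18) − 0 = 0, and there is no ∂_3, so H_2 = 0.

H_2 = 0.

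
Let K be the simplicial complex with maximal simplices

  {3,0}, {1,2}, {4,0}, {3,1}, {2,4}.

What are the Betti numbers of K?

b_0 = 1, b_1 = 1.

Order the vertices as 0 < 1 < 2 < 3 < 4. Listing each simplex with vertices in this order, K has dimension 1 with simplices:

  0-simplices (5): [0], [1], [2], [3], [4]
  1-simplices (5): [0,3], [0,4], [1,2], [1,3], [2,4]

Hence C_0 ≅ Z^5, C_1 ≅ Z^5.

The boundary map ∂_1: C_1 → C_0 sends each edge [p,q] (with p < q) to q − p. For instance
  ∂[1,2] = [2] − [1].
As a 5×5 matrix over Z this has rank 4, with invariant factors (1,1,1,1).

Now H_k = ker ∂_k / im ∂_{k+1}, so:

  H_0: rank C_0 − rank ∂_1 = 5 − 4 = 1, and the invariant factors of ∂_1 are all 1, so H_0 = Z.
  H_1: rank ker ∂_1 − rank ∂_2 = (5 − 4) − 0 = 1, and there is no ∂_2, so H_1 = Z.

Hence the Betti numbers are b_0 = 1, b_1 = 1.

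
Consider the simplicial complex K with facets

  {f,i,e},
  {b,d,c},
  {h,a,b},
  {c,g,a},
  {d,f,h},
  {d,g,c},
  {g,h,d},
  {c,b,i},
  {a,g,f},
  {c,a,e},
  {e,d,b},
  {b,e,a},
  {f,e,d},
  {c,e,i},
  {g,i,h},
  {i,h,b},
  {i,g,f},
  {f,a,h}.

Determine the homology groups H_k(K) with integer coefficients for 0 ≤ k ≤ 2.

H_0 ≅ Z,  H_1 ≅ Z ⊕ Z_2,  H_2 = 0.

Take the total order a < b < c < d < e < f < g < h < i on the vertex set. Then K (dimension 2) consists of the simplices:

  0-simplices (9): a, b, c, d, e, f, g, h, i
  1-simplices (27): ab, ac, ae, af, ag, ah, bc, bd, be, bh, bi, cd, ce, cg, ci, de, df, dg, dh, ef, ei, fg, fh, fi, gh, gi, hi
  2-simplices (18): abe, abh, ace, acg, afg, afh, bcd, bci, bde, bhi, cdg, cei, def, dfh, dgh, efi, fgi, ghi

so the chain groups are C_0 ≅ Z^9, C_1 ≅ Z^27, C_2 ≅ Z^18.

Boundary ∂_1: C_1 → C_0 is given by ∂[p,q] = [q] − [p]. For instance
  ∂hi = i − h.
The resulting 9×27 matrix has rank 8, and its Smith normal form has invariant factors (1,1,1,1,1,1,1,1).

Boundary ∂_2: C_2 → C_1 maps a triangle to the signed sum of its edges. For instance
  ∂acg = cg − ag + ac,
  ∂bhi = hi − bi + bh.
The resulting 27×18 matrix has rank 18, and its Smith normal form has invariant factors (1,1,1,1,1,1,1,1,1,1,1,1,1,1,1,1,1,2).

Reading off H_k = ker ∂_k / im ∂_{k+1}:

  H_0: rank C_0 − rank ∂_1 = 9 − 8 = 1, and the invariant factors of ∂_1 are all 1, so H_0 = Z.
  H_1: rank ker ∂_1 − rank ∂_2 = (27 − 8) − 18 = 1, and ∂_2 has invariant factor 2 > 1, so H_1 = Z ⊕ Z_2.
  H_2: rank ker ∂_2 − rank ∂_3 = (18 − 18) − 0 = 0, and there is no ∂_3, so H_2 = 0.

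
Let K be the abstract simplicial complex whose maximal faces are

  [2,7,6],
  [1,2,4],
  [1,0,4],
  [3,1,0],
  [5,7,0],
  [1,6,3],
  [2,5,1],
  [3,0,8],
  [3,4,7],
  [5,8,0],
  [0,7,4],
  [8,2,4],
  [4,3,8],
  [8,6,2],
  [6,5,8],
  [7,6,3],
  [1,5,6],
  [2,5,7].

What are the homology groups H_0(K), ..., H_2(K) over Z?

Fix the vertex order 0 < 1 < 2 < 3 < 4 < 5 < 6 < 7 < 8 and write every simplex with vertices in increasing order. Then dim K = 2 and the simplices of K are:

  0-simplices (9): [0], [1], [2], [3], [4], [5], [6], [7], [8]
  1-simplices (27): (27 of them)
  2-simplices (18): [0,1,3], [0,1,4], [0,3,8], [0,4,7], [0,5,7], [0,5,8], [1,2,4], [1,2,5], [1,3,6], [1,5,6], [2,4,8], [2,5,7], [2,6,7], [2,6,8], [3,4,7], [3,4,8], [3,6,7], [5,6,8]

giving chain groups C_0 ≅ Z^9, C_1 ≅ Z^27, C_2 ≅ Z^18.

Boundary ∂_1: C_1 → C_0 sends each edge [p,q] (with p < q) to q − p.
The 9×27 boundary matrix has rank 8 and Smith normal form diag(1,1,1,1,1,1,1,1).

The boundary map ∂_2: C_2 → C_1 acts by ∂[p,q,r] = [q,r] − [p,r] + [p,q]. For instance
  ∂[0,1,4] = [1,4] − [0,4] + [0,1],
  ∂[1,2,4] = [2,4] − [1,4] + [1,2].
The resulting 27×18 matrix has rank 18, and its Smith normal form has invariant factors (1,1,1,1,1,1,1,1,1,1,1,1,1,1,1,1,1,2).

Reading off H_k = ker ∂_k / im ∂_{k+1}:

  H_0: rank C_0 − rank ∂_1 = 9 − 8 = 1, and the invariant factors of ∂_1 are all 1, so H_0 = Z.
  H_1: rank ker ∂_1 − rank ∂_2 = (27 − 8) − 18 = 1, and ∂_2 has invariant factor 2 > 1, so H_1 = Z ⊕ Z/2.
  H_2: rank ker ∂_2 − rank ∂_3 = (18 − 18) − 0 = 0, and there is no ∂_3, so H_2 = 0.

(K is a triangulation of the Klein bottle.)

H_0 ≅ Z,  H_1 ≅ Z ⊕ Z/2,  H_2 = 0.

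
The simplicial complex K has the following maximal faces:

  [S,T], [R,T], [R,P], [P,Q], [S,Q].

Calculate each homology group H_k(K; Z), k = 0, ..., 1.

K has 5 vertices, 5 edges.
rank ∂_0 = 0, rank ∂_1 = 4 ⇒ b_0 = 5 − 0 − 4 = 1; all invariant factors of ∂_1 are 1 so no torsion. So H_0 = Z.
rank ∂_1 = 4, rank ∂_2 = 0 ⇒ b_1 = 5 − 4 − 0 = 1. So H_1 = Z.

H_0 ≅ Z,  H_1 ≅ Z.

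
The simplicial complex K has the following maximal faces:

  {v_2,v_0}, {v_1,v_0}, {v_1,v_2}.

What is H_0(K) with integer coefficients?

H_0 ≅ Z.

Order the vertices as v_0 < v_1 < v_2. Listing each simplex with vertices in this order, K has dimension 1 with simplices:

  0-simplices (3): [v_0], [v_1], [v_2]
  1-simplices (3): [v_0,v_1], [v_0,v_2], [v_1,v_2]

Hence C_0 ≅ Z^3, C_1 ≅ Z^3.

∂_1: C_1 → C_0 maps an edge to its endpoints' difference, ∂[p,q] = q − p.
The 3×3 boundary matrix has rank 2 and Smith normal form diag(1,1).

Computing H_k = (kernel of ∂_k) / (image of ∂_{k+1}):

  H_0: rank C_0 − rank ∂_1 = 3 − 2 = 1, and the invariant factors of ∂_1 are all 1, so H_0 ≅ Z.

(K is a triangulation of the circle S^1.)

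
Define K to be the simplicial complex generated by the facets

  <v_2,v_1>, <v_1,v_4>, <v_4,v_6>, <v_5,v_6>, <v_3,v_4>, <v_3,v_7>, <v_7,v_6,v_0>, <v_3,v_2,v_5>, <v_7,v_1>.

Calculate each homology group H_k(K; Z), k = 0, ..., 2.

Take the total order v_0 < v_1 < v_2 < v_3 < v_4 < v_5 < v_6 < v_7 on the vertex set. Then K (dimension 2) consists of the simplices:

  0-simplices (8): [v_0], [v_1], [v_2], [v_3], [v_4], [v_5], [v_6], [v_7]
  1-simplices (13): [v_0,v_6], [v_0,v_7], [v_1,v_2], [v_1,v_4], [v_1,v_7], [v_2,v_3], [v_2,v_5], [v_3,v_4], [v_3,v_5], [v_3,v_7], [v_4,v_6], [v_5,v_6], [v_6,v_7]
  2-simplices (2): [v_0,v_6,v_7], [v_2,v_3,v_5]

Hence C_0 ≅ Z^8, C_1 ≅ Z^13, C_2 ≅ Z^2.

The boundary map ∂_1: C_1 → C_0 sends each edge [p,q] (with p < q) to q − p. For instance
  ∂[v_4,v_6] = [v_6] − [v_4].
As a 8×13 matrix over Z this has rank 7, with invariant factors (1,1,1,1,1,1,1).

Boundary ∂_2: C_2 → C_1 maps a triangle to the signed sum of its edges. For instance
  ∂[v_0,v_6,v_7] = [v_6,v_7] − [v_0,v_7] + [v_0,v_6],
  ∂[v_2,v_3,v_5] = [v_3,v_5] − [v_2,v_5] + [v_2,v_3].
The resulting 13×2 matrix has rank 2, and its Smith normal form has invariant factors (1,1).

Computing H_k = (kernel of ∂_k) / (image of ∂_{k+1}):

  H_0: rank C_0 − rank ∂_1 = 8 − 7 = 1, and the invariant factors of ∂_1 are all 1, so H_0 = Z.
  H_1: rank ker ∂_1 − rank ∂_2 = (13 − 7) − 2 = 4, and the invariant factors of ∂_2 are all 1, so H_1 = Z^4.
  H_2: rank ker ∂_2 − rank ∂_3 = (2 − 2) − 0 = 0, and there is no ∂_3, so H_2 = 0.

As a check, the Euler characteristic is 8 − 13 + 2 = -3, which agrees with 1 − 4 + 0 = -3.

H_0 = Z,  H_1 = Z^4,  H_2 = 0.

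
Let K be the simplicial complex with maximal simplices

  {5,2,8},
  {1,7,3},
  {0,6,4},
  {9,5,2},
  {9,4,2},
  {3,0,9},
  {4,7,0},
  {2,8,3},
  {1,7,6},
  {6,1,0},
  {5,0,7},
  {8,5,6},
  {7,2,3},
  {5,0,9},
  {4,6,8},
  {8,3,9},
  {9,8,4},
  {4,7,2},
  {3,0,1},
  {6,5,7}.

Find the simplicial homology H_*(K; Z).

K has 10 vertices, 30 edges, 20 triangles.
rank ∂_0 = 0, rank ∂_1 = 9 ⇒ b_0 = 10 − 0 − 9 = 1; all invariant factors of ∂_1 are 1 so no torsion. So H_0 = Z.
rank ∂_1 = 9, rank ∂_2 = 20 ⇒ b_1 = 30 − 9 − 20 = 1; ∂_2 has invariant factor(s) [2] giving torsion. So H_1 = Z ⊕ Z/2.
rank ∂_2 = 20, rank ∂_3 = 0 ⇒ b_2 = 20 − 20 − 0 = 0. So H_2 = 0.

H_0 = Z,  H_1 = Z ⊕ Z/2,  H_2 = 0.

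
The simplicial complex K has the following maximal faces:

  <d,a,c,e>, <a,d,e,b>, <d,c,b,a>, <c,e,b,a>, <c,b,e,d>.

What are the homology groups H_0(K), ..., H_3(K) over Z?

K has 5 vertices, 10 edges, 10 triangles, 5 3-simplices.
rank ∂_0 = 0, rank ∂_1 = 4 ⇒ b_0 = 5 − 0 − 4 = 1; all invariant factors of ∂_1 are 1 so no torsion. So H_0 = Z.
rank ∂_1 = 4, rank ∂_2 = 6 ⇒ b_1 = 10 − 4 − 6 = 0; all invariant factors of ∂_2 are 1 so no torsion. So H_1 = 0.
rank ∂_2 = 6, rank ∂_3 = 4 ⇒ b_2 = 10 − 6 − 4 = 0; all invariant factors of ∂_3 are 1 so no torsion. So H_2 = 0.
rank ∂_3 = 4, rank ∂_4 = 0 ⇒ b_3 = 5 − 4 − 0 = 1. So H_3 = Z.

H_0 = Z,  H_1 = 0,  H_2 = 0,  H_3 = Z.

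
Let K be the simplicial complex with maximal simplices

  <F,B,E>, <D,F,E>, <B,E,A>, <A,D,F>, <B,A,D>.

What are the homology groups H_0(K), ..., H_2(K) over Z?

Take the total order A < B < D < E < F on the vertex set. Then K (dimension 2) consists of the simplices:

  0-simplices (5): A, B, D, E, F
  1-simplices (10): AB, AD, AE, AF, BD, BE, BF, DE, DF, EF
  2-simplices (5): ABD, ABE, ADF, BEF, DEF

so the chain groups are C_0 ≅ Z^5, C_1 ≅ Z^10, C_2 ≅ Z^5.

Boundary ∂_1: C_1 → C_0 maps an edge to its endpoints' difference, ∂[p,q] = q − p. For instance
  ∂AF = F − A.
The 5×10 boundary matrix has rank 4 and Smith normal form diag(1,1,1,1).

Boundary ∂_2: C_2 → C_1 maps a triangle to the signed sum of its edges. For instance
  ∂ABE = BE − AE + AB,
  ∂ADF = DF − AF + AD.
The resulting 10×5 matrix has rank 5, and its Smith normal form has invariant factors (1,1,1,1,1).

From H_k ≅ ker(∂_k) / im(∂_{k+1}) we obtain:

  H_0: rank C_0 − rank ∂_1 = 5 − 4 = 1, and the invariant factors of ∂_1 are all 1, so H_0 ≅ Z.
  H_1: rank ker ∂_1 − rank ∂_2 = (10 − 4) − 5 = 1, and the invariant factors of ∂_2 are all 1, so H_1 ≅ Z.
  H_2: rank ker ∂_2 − rank ∂_3 = (5 − 5) − 0 = 0, and there is no ∂_3, so H_2 ≅ 0.

As a check, the Euler characteristic is 5 − 10 + 5 = 0, which agrees with 1 − 1 + 0 = 0.

H_0 ≅ Z,  H_1 ≅ Z,  H_2 = 0.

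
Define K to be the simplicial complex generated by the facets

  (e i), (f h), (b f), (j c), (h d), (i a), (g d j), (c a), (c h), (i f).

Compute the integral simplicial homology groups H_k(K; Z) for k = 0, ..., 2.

K has 10 vertices, 12 edges, 1 triangle.
rank ∂_0 = 0, rank ∂_1 = 9 ⇒ b_0 = 10 − 0 − 9 = 1; all invariant factors of ∂_1 are 1 so no torsion. So H_0 = Z.
rank ∂_1 = 9, rank ∂_2 = 1 ⇒ b_1 = 12 − 9 − 1 = 2; all invariant factors of ∂_2 are 1 so no torsion. So H_1 = Z^2.
rank ∂_2 = 1, rank ∂_3 = 0 ⇒ b_2 = 1 − 1 − 0 = 0. So H_2 = 0.

H_0 ≅ Z,  H_1 ≅ Z^2,  H_2 = 0.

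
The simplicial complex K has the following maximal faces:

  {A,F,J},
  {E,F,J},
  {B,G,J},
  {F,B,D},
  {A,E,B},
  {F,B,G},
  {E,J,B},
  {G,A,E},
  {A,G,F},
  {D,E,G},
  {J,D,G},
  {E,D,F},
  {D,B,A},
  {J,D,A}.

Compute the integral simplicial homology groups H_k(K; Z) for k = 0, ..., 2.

We work with the vertex ordering A < B < D < E < F < G < J. The simplices of K, each written with vertices in increasing order, are:

  0-simplices (7): A, B, D, E, F, G, J
  1-simplices (21): AB, AD, AE, AF, AG, AJ, BD, BE, BF, BG, BJ, DE, DF, DG, DJ, EF, EG, EJ, FG, FJ, GJ
  2-simplices (14): ABD, ABE, ADJ, AEG, AFG, AFJ, BDF, BEJ, BFG, BGJ, DEF, DEG, DGJ, EFJ

Hence C_0 ≅ Z^7, C_1 ≅ Z^21, C_2 ≅ Z^14.

The boundary map ∂_1: C_1 → C_0 sends each edge [p,q] (with p < q) to q − p. For instance
  ∂AD = D − A.
The 7×21 boundary matrix has rank 6 and Smith normal form diag(1,1,1,1,1,1).

Boundary ∂_2: C_2 → C_1 maps a triangle to the signed sum of its edges. For instance
  ∂BEJ = EJ − BJ + BE,
  ∂DGJ = GJ − DJ + DG.
The resulting 21×14 matrix has rank 13, and its Smith normal form has invariant factors (1,1,1,1,1,1,1,1,1,1,1,1,1).

Computing H_k = (kernel of ∂_k) / (image of ∂_{k+1}):

  H_0: rank C_0 − rank ∂_1 = 7 − 6 = 1, and the invariant factors of ∂_1 are all 1, so H_0 = Z.
  H_1: rank ker ∂_1 − rank ∂_2 = (21 − 6) − 13 = 2, and the invariant factors of ∂_2 are all 1, so H_1 = Z^2.
  H_2: rank ker ∂_2 − rank ∂_3 = (14 − 13) − 0 = 1, and there is no ∂_3, so H_2 = Z.

As a check, the Euler characteristic is 7 − 21 + 14 = 0, which agrees with 1 − 2 + 1 = 0.

H_0 ≅ Z,  H_1 ≅ Z^2,  H_2 ≅ Z.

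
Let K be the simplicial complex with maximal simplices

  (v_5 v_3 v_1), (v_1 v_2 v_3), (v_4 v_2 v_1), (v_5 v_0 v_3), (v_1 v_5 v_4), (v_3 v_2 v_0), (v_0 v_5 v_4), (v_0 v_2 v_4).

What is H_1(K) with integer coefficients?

Take the total order v_0 < v_1 < v_2 < v_3 < v_4 < v_5 on the vertex set. Then K (dimension 2) consists of the simplices:

  0-simplices (6): [v_0], [v_1], [v_2], [v_3], [v_4], [v_5]
  1-simplices (12): [v_0,v_2], [v_0,v_3], [v_0,v_4], [v_0,v_5], [v_1,v_2], [v_1,v_3], [v_1,v_4], [v_1,v_5], [v_2,v_3], [v_2,v_4], [v_3,v_5], [v_4,v_5]
  2-simplices (8): [v_0,v_2,v_3], [v_0,v_2,v_4], [v_0,v_3,v_5], [v_0,v_4,v_5], [v_1,v_2,v_3], [v_1,v_2,v_4], [v_1,v_3,v_5], [v_1,v_4,v_5]

so the chain groups are C_0 ≅ Z^6, C_1 ≅ Z^12, C_2 ≅ Z^8.

Boundary ∂_1: C_1 → C_0 maps an edge to its endpoints' difference, ∂[p,q] = q − p. For instance
  ∂[v_0,v_4] = [v_4] − [v_0].
The 6×12 boundary matrix has rank 5 and Smith normal form diag(1,1,1,1,1).

The boundary map ∂_2: C_2 → C_1 maps a triangle to the signed sum of its edges. For instance
  ∂[v_1,v_2,v_3] = [v_2,v_3] − [v_1,v_3] + [v_1,v_2],
  ∂[v_0,v_2,v_3] = [v_2,v_3] − [v_0,v_3] + [v_0,v_2].
As a 12×8 matrix over Z this has rank 7, with invariant factors (1,1,1,1,1,1,1).

From H_k ≅ ker(∂_k) / im(∂_{k+1}) we obtain:

  H_1: rank ker ∂_1 − rank ∂_2 = (12 − 5) − 7 = 0, and the invariant factors of ∂_2 are all 1, so H_1 = 0.

(K is a triangulation of the 2-sphere S^2.)

H_1 = 0.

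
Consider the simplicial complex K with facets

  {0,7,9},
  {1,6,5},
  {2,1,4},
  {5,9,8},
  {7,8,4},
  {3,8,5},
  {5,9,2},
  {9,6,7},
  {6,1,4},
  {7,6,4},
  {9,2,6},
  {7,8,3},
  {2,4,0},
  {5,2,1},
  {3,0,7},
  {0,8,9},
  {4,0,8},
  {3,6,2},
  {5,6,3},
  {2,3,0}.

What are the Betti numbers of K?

We work with the vertex ordering 0 < 1 < 2 < 3 < 4 < 5 < 6 < 7 < 8 < 9. The simplices of K, each written with vertices in increasing order, are:

  0-simplices (10): [0], [1], [2], [3], [4], [5], [6], [7], [8], [9]
  1-simplices (30): (30 of them)
  2-simplices (20): (20 of them)

Hence C_0 ≅ Z^10, C_1 ≅ Z^30, C_2 ≅ Z^20.

Boundary ∂_1: C_1 → C_0 maps an edge to its endpoints' difference, ∂[p,q] = q − p. For instance
  ∂[3,5] = [5] − [3].
The 10×30 boundary matrix has rank 9 and Smith normal form diag(1,1,1,1,1,1,1,1,1).

Boundary ∂_2: C_2 → C_1 sends each 2-simplex [p,q,r] to [q,r] − [p,r] + [p,q]. For instance
  ∂[6,7,9] = [7,9] − [6,9] + [6,7],
  ∂[0,7,9] = [7,9] − [0,9] + [0,7].
As a 30×20 matrix over Z this has rank 20, with invariant factors (1,1,1,1,1,1,1,1,1,1,1,1,1,1,1,1,1,1,1,2).

Computing H_k = (kernel of ∂_k) / (image of ∂_{k+1}):

  H_0: rank C_0 − rank ∂_1 = 10 − 9 = 1, and the invariant factors of ∂_1 are all 1, so H_0 = Z.
  H_1: rank ker ∂_1 − rank ∂_2 = (30 − 9) − 20 = 1, and ∂_2 has invariant factor 2 > 1, so H_1 = Z ⊕ Z/2.
  H_2: rank ker ∂_2 − rank ∂_3 = (20 − 20) − 0 = 0, and there is no ∂_3, so H_2 = 0.

Hence the Betti numbers are b_0 = 1, b_1 = 1, b_2 = 0.

b_0 = 1, b_1 = 1, b_2 = 0.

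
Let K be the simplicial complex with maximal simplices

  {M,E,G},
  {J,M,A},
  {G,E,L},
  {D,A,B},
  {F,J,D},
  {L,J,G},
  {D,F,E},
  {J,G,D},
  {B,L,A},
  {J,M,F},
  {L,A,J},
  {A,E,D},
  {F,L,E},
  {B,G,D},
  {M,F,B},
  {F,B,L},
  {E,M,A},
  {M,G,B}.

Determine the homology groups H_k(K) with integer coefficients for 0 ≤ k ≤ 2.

H_0 ≅ Z,  H_1 ≅ Z^2,  H_2 ≅ Z.

We work with the vertex ordering A < B < D < E < F < G < J < L < M. The simplices of K, each written with vertices in increasing order, are:

  0-simplices (9): A, B, D, E, F, G, J, L, M
  1-simplices (27): AB, AD, AE, AJ, AL, AM, BD, BF, BG, BL, BM, DE, DF, DG, DJ, EF, EG, EL, EM, FJ, FL, FM, GJ, GL, GM, JL, JM
  2-simplices (18): ABD, ABL, ADE, AEM, AJL, AJM, BDG, BFL, BFM, BGM, DEF, DFJ, DGJ, EFL, EGL, EGM, FJM, GJL

Hence C_0 ≅ Z^9, C_1 ≅ Z^27, C_2 ≅ Z^18.

Boundary ∂_1: C_1 → C_0 sends each edge [p,q] (with p < q) to q − p.
The resulting 9×27 matrix has rank 8, and its Smith normal form has invariant factors (1,1,1,1,1,1,1,1).

The boundary map ∂_2: C_2 → C_1 acts by ∂[p,q,r] = [q,r] − [p,r] + [p,q]. For instance
  ∂ABL = BL − AL + AB,
  ∂EGL = GL − EL + EG.
As a 27×18 matrix over Z this has rank 17, with invariant factors (1,1,1,1,1,1,1,1,1,1,1,1,1,1,1,1,1).

From H_k ≅ ker(∂_k) / im(∂_{k+1}) we obtain:

  H_0: rank C_0 − rank ∂_1 = 9 − 8 = 1, and the invariant factors of ∂_1 are all 1, so H_0 = Z.
  H_1: rank ker ∂_1 − rank ∂_2 = (27 − 8) − 17 = 2, and the invariant factors of ∂_2 are all 1, so H_1 = Z^2.
  H_2: rank ker ∂_2 − rank ∂_3 = (18 − 17) − 0 = 1, and there is no ∂_3, so H_2 = Z.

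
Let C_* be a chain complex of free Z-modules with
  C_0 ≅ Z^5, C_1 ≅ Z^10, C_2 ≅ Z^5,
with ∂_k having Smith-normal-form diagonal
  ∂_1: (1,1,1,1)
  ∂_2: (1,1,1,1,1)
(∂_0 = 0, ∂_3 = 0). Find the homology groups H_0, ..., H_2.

H_0: b_0 = 5 − 0 − 4 = 1; torsion from ∂_1 factors > 1: none. So H_0 = Z.
H_1: b_1 = 10 − 4 − 5 = 1; torsion from ∂_2 factors > 1: none. So H_1 = Z.
H_2: b_2 = 5 − 5 − 0 = 0; torsion from ∂_3 factors > 1: none. So H_2 = 0.

H_0 = Z,  H_1 = Z,  H_2 = 0.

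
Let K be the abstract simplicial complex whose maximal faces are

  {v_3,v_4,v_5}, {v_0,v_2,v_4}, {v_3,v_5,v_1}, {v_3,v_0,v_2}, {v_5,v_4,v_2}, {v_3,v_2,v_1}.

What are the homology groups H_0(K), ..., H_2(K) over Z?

K has 6 vertices, 12 edges, 6 triangles.
rank ∂_0 = 0, rank ∂_1 = 5 ⇒ b_0 = 6 − 0 − 5 = 1; all invariant factors of ∂_1 are 1 so no torsion. So H_0 ≅ Z.
rank ∂_1 = 5, rank ∂_2 = 6 ⇒ b_1 = 12 − 5 − 6 = 1; all invariant factors of ∂_2 are 1 so no torsion. So H_1 ≅ Z.
rank ∂_2 = 6, rank ∂_3 = 0 ⇒ b_2 = 6 − 6 − 0 = 0. So H_2 ≅ 0.

H_0 ≅ Z,  H_1 ≅ Z,  H_2 = 0.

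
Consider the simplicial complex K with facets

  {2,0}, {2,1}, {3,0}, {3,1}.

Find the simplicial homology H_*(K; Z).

We work with the vertex ordering 0 < 1 < 2 < 3. The simplices of K, each written with vertices in increasing order, are:

  0-simplices (4): [0], [1], [2], [3]
  1-simplices (4): [0,2], [0,3], [1,2], [1,3]

giving chain groups C_0 ≅ Z^4, C_1 ≅ Z^4.

∂_1: C_1 → C_0 maps an edge to its endpoints' difference, ∂[p,q] = q − p. For instance
  ∂[0,3] = [3] − [0].
The 4×4 boundary matrix has rank 3 and Smith normal form diag(1,1,1).

From H_k ≅ ker(∂_k) / im(∂_{k+1}) we obtain:

  H_0: rank C_0 − rank ∂_1 = 4 − 3 = 1, and the invariant factors of ∂_1 are all 1, so H_0 = Z.
  H_1: rank ker ∂_1 − rank ∂_2 = (4 − 3) − 0 = 1, and there is no ∂_2, so H_1 = Z.

As a check, the Euler characteristic is 4 − 4 = 0, which agrees with 1 − 1 = 0.

H_0 ≅ Z,  H_1 ≅ Z.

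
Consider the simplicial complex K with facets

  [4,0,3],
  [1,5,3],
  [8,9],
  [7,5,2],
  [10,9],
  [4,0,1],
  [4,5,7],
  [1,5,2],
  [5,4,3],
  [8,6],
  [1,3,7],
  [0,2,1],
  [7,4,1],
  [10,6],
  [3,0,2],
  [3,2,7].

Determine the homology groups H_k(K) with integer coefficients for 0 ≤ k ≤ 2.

Take the total order 0 < 1 < 2 < 3 < 4 < 5 < 6 < 7 < 8 < 9 < 10 on the vertex set. Then K (dimension 2) consists of the simplices:

  0-simplices (11): [0], [1], [2], [3], [4], [5], [6], [7], [8], [9], [10]
  1-simplices (22): [0,1], [0,2], [0,3], [0,4], [1,2], [1,3], [1,4], [1,5], [1,7], [2,3], [2,5], [2,7], [3,4], [3,5], [3,7], [4,5], [4,7], [5,7], [6,8], [6,10], [8,9], [9,10]
  2-simplices (12): [0,1,2], [0,1,4], [0,2,3], [0,3,4], [1,2,5], [1,3,5], [1,3,7], [1,4,7], [2,3,7], [2,5,7], [3,4,5], [4,5,7]

giving chain groups C_0 ≅ Z^11, C_1 ≅ Z^22, C_2 ≅ Z^12.

Boundary ∂_1: C_1 → C_0 is given by ∂[p,q] = [q] − [p]. For instance
  ∂[1,2] = [2] − [1].
The 11×22 boundary matrix has rank 9 and Smith normal form diag(1,1,1,1,1,1,1,1,1).

∂_2: C_2 → C_1 maps a triangle to the signed sum of its edges. For instance
  ∂[1,3,7] = [3,7] − [1,7] + [1,3],
  ∂[2,3,7] = [3,7] − [2,7] + [2,3].
As a 22×12 matrix over Z this has rank 12, with invariant factors (1,1,1,1,1,1,1,1,1,1,1,2).

Reading off H_k = ker ∂_k / im ∂_{k+1}:

  H_0: rank C_0 − rank ∂_1 = 11 − 9 = 2, and the invariant factors of ∂_1 are all 1, so H_0 = Z^2.
  H_1: rank ker ∂_1 − rank ∂_2 = (22 − 9) − 12 = 1, and ∂_2 has invariant factor 2 > 1, so H_1 = Z × Z/2.
  H_2: rank ker ∂_2 − rank ∂_3 = (12 − 12) − 0 = 0, and there is no ∂_3, so H_2 = 0.

H_0 = Z^2,  H_1 = Z × Z/2,  H_2 = 0.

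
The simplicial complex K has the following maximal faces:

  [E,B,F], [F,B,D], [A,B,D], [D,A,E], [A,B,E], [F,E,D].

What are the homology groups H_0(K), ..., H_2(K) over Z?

H_0 ≅ Z,  H_1 = 0,  H_2 ≅ Z.

Fix the vertex order A < B < D < E < F and write every simplex with vertices in increasing order. Then dim K = 2 and the simplices of K are:

  0-simplices (5): A, B, D, E, F
  1-simplices (9): AB, AD, AE, BD, BE, BF, DE, DF, EF
  2-simplices (6): ABD, ABE, ADE, BDF, BEF, DEF

giving chain groups C_0 ≅ Z^5, C_1 ≅ Z^9, C_2 ≅ Z^6.

The boundary map ∂_1: C_1 → C_0 sends each edge [p,q] (with p < q) to q − p. For instance
  ∂BE = E − B.
As a 5×9 matrix over Z this has rank 4, with invariant factors (1,1,1,1).

The boundary map ∂_2: C_2 → C_1 acts by ∂[p,q,r] = [q,r] − [p,r] + [p,q]. For instance
  ∂ADE = DE − AE + AD,
  ∂BEF = EF − BF + BE.
The 9×6 boundary matrix has rank 5 and Smith normal form diag(1,1,1,1,1).

From H_k ≅ ker(∂_k) / im(∂_{k+1}) we obtain:

  H_0: rank C_0 − rank ∂_1 = 5 − 4 = 1, and the invariant factors of ∂_1 are all 1, so H_0 = Z.
  H_1: rank ker ∂_1 − rank ∂_2 = (9 − 4) − 5 = 0, and the invariant factors of ∂_2 are all 1, so H_1 = 0.
  H_2: rank ker ∂_2 − rank ∂_3 = (6 − 5) − 0 = 1, and there is no ∂_3, so H_2 = Z.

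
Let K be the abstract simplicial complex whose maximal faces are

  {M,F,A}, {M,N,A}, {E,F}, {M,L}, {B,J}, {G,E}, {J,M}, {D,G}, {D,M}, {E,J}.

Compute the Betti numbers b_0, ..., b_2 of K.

Fix the vertex order A < B < D < E < F < G < J < L < M < N and write every simplex with vertices in increasing order. Then dim K = 2 and the simplices of K are:

  0-simplices (10): A, B, D, E, F, G, J, L, M, N
  1-simplices (13): AF, AM, AN, BJ, DG, DM, EF, EG, EJ, FM, JM, LM, MN
  2-simplices (2): AFM, AMN

so the chain groups are C_0 ≅ Z^10, C_1 ≅ Z^13, C_2 ≅ Z^2.

The boundary map ∂_1: C_1 → C_0 sends each edge [p,q] (with p < q) to q − p. For instance
  ∂LM = M − L.
This gives a 10×13 integer matrix of rank 9; reducing to Smith normal form yields diagonal entries (1,1,1,1,1,1,1,1,1).

The boundary map ∂_2: C_2 → C_1 maps a triangle to the signed sum of its edges. For instance
  ∂AFM = FM − AM + AF,
  ∂AMN = MN − AN + AM.
The 13×2 boundary matrix has rank 2 and Smith normal form diag(1,1).

Now H_k = ker ∂_k / im ∂_{k+1}, so:

  H_0: rank C_0 − rank ∂_1 = 10 − 9 = 1, and the invariant factors of ∂_1 are all 1, so H_0 ≅ Z.
  H_1: rank ker ∂_1 − rank ∂_2 = (13 − 9) − 2 = 2, and the invariant factors of ∂_2 are all 1, so H_1 ≅ Z^2.
  H_2: rank ker ∂_2 − rank ∂_3 = (2 − 2) − 0 = 0, and there is no ∂_3, so H_2 ≅ 0.

Hence the Betti numbers are b_0 = 1, b_1 = 2, b_2 = 0.

b_0 = 1, b_1 = 2, b_2 = 0.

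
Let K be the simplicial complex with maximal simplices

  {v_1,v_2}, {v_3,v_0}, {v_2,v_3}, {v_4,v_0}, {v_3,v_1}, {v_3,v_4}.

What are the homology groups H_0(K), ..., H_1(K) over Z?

Order the vertices as v_0 < v_1 < v_2 < v_3 < v_4. Listing each simplex with vertices in this order, K has dimension 1 with simplices:

  0-simplices (5): [v_0], [v_1], [v_2], [v_3], [v_4]
  1-simplices (6): [v_0,v_3], [v_0,v_4], [v_1,v_2], [v_1,v_3], [v_2,v_3], [v_3,v_4]

Hence C_0 ≅ Z^5, C_1 ≅ Z^6.

∂_1: C_1 → C_0 maps an edge to its endpoints' difference, ∂[p,q] = q − p. For instance
  ∂[v_1,v_2] = [v_2] − [v_1].
As a 5×6 matrix over Z this has rank 4, with invariant factors (1,1,1,1).

Computing H_k = (kernel of ∂_k) / (image of ∂_{k+1}):

  H_0: rank C_0 − rank ∂_1 = 5 − 4 = 1, and the invariant factors of ∂_1 are all 1, so H_0 = Z.
  H_1: rank ker ∂_1 − rank ∂_2 = (6 − 4) − 0 = 2, and there is no ∂_2, so H_1 = Z^2.

H_0 ≅ Z,  H_1 ≅ Z^2.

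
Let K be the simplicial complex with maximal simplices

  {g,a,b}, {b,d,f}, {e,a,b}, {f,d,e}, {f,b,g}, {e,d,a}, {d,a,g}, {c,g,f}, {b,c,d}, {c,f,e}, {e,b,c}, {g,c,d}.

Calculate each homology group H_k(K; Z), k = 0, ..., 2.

H_0 = Z,  H_1 = Z/2,  H_2 = 0.

Fix the vertex order a < b < c < d < e < f < g and write every simplex with vertices in increasing order. Then dim K = 2 and the simplices of K are:

  0-simplices (7): a, b, c, d, e, f, g
  1-simplices (18): ab, ad, ae, ag, bc, bd, be, bf, bg, cd, ce, cf, cg, de, df, dg, ef, fg
  2-simplices (12): abe, abg, ade, adg, bcd, bce, bdf, bfg, cdg, cef, cfg, def

Hence C_0 ≅ Z^7, C_1 ≅ Z^18, C_2 ≅ Z^12.

∂_1: C_1 → C_0 sends each edge [p,q] (with p < q) to q − p. For instance
  ∂cd = d − c.
The 7×18 boundary matrix has rank 6 and Smith normal form diag(1,1,1,1,1,1).

∂_2: C_2 → C_1 sends each 2-simplex [p,q,r] to [q,r] − [p,r] + [p,q]. For instance
  ∂def = ef − df + de,
  ∂bcd = cd − bd + bc.
The resulting 18×12 matrix has rank 12, and its Smith normal form has invariant factors (1,1,1,1,1,1,1,1,1,1,1,2).

Computing H_k = (kernel of ∂_k) / (image of ∂_{k+1}):

  H_0: rank C_0 − rank ∂_1 = 7 − 6 = 1, and the invariant factors of ∂_1 are all 1, so H_0 = Z.
  H_1: rank ker ∂_1 − rank ∂_2 = (18 − 6) − 12 = 0, and ∂_2 has invariant factor 2 > 1, so H_1 = Z/2.
  H_2: rank ker ∂_2 − rank ∂_3 = (12 − 12) − 0 = 0, and there is no ∂_3, so H_2 = 0.

As a check, the Euler characteristic is 7 − 18 + 12 = 1, which agrees with 1 − 0 + 0 = 1.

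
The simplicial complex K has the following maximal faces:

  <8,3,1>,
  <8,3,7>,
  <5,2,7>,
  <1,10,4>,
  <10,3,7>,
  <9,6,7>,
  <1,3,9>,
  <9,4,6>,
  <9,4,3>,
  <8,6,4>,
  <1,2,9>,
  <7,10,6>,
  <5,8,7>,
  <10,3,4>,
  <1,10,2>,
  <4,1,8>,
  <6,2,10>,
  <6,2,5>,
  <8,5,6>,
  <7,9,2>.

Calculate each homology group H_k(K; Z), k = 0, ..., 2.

K has 10 vertices, 30 edges, 20 triangles.
rank ∂_0 = 0, rank ∂_1 = 9 ⇒ b_0 = 10 − 0 − 9 = 1; all invariant factors of ∂_1 are 1 so no torsion. So H_0 ≅ Z.
rank ∂_1 = 9, rank ∂_2 = 20 ⇒ b_1 = 30 − 9 − 20 = 1; ∂_2 has invariant factor(s) [2] giving torsion. So H_1 ≅ Z ⊕ Z/2Z.
rank ∂_2 = 20, rank ∂_3 = 0 ⇒ b_2 = 20 − 20 − 0 = 0. So H_2 ≅ 0.

H_0 = Z,  H_1 = Z ⊕ Z/2Z,  H_2 = 0.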